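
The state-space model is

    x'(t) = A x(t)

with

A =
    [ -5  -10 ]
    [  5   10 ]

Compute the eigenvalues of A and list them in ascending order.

det(sI - A) = s^2 - (tr A)s + det A, with tr A = (-5) + 10 = 5 and det A = (-5)·10 - (-10)·5 = -50 - (-50) = 0.
So p(s) = det(sI - A) = s^2 - 5s.
Factor s^2 - 5s: two numbers with sum 5 and product 0 are 5 and 0, so s^2 - 5s = s(s - 5).
Hence p(s) = s (s - 5), with roots 0, 5.
At least one eigenvalue has non-negative real part, so the system is not asymptotically stable.

0, 5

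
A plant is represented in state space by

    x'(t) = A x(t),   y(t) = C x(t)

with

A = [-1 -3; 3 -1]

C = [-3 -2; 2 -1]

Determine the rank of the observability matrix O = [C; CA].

CA = [[-3, 11], [-5, -5]]
Observability matrix O = [C; CA] = [[-3, -2], [2, -1], [-3, 11], [-5, -5]]
Take the 2×2 submatrix of O formed by rows 1, 2: [[-3, -2], [2, -1]]. Its determinant is (-3)·(-1) - (-2)·2 = 3 - (-4) = 7 ≠ 0.
So rank(O) ≥ 2; since O has 2 columns, rank(O) = 2.
rank(O) = 2 = n, so the pair (A, C) is completely observable.

2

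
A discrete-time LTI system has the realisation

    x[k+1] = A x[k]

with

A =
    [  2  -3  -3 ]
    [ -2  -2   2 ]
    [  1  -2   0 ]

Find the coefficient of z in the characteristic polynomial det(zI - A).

-3

Expand det(zI - A) for the 3×3 matrix.
p(z) = z^3 - 3z + 16.
(Check: constant term = det(-A) = (-1)^3 det A = 16; coefficient of z^2 = -tr A = 0.)
The coefficient of z is -3.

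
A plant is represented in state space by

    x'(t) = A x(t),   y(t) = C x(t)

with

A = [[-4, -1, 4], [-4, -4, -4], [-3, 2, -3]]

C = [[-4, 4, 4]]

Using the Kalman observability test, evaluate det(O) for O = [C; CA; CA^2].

-11520

CA = [[-12, -4, -44]]
CA^2 = [[196, -60, 100]]
Observability matrix O = [C; CA; CA^2] = [[-4, 4, 4], [-12, -4, -44], [196, -60, 100]]
Expanding along the first row, det(O) = (-4)·((-4)·100 - (-44)·(-60)) - 4·((-12)·100 - (-44)·196) + 4·((-12)·(-60) - (-4)·196) = (-4)·(-3040) - 4·7424 + 4·1504 = -11520
Since det(O) ≠ 0, rank(O) = 3 and the system is completely observable.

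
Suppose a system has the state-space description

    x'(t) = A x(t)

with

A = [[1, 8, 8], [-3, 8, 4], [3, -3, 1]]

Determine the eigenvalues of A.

det(sI - A) = s^3 - (tr A)s^2 + (M11 + M22 + M33)s - det A, where Mii is the 2×2 principal minor of A obtained by deleting row i and column i.
tr A = 1 + 8 + 1 = 10; M11 = 8·1 - 4·(-3) = 8 - (-12) = 20; M22 = 1·1 - 8·3 = 1 - 24 = -23; M33 = 1·8 - 8·(-3) = 8 - (-24) = 32; sum of minors = 29.
det A = 1·(8·1 - 4·(-3)) - 8·((-3)·1 - 4·3) + 8·((-3)·(-3) - 8·3) = 1·20 - 8·(-15) + 8·(-15) = 20.
So p(s) = det(sI - A) = s^3 - 10s^2 + 29s - 20.
Rational-root test: any integer root divides -20. Testing small divisors, s = 1 works: p(1) = 1 + (-10) + 29 + (-20) = 0, so (s - 1) is a factor.
Dividing, p(s) = (s - 1)(s^2 - 9s + 20).
Factor s^2 - 9s + 20: two numbers with sum 9 and product 20 are 5 and 4, so s^2 - 9s + 20 = (s - 5)(s - 4).
Hence p(s) = (s - 5) (s - 4) (s - 1), with roots 1, 4, 5.
At least one eigenvalue has non-negative real part, so the system is not asymptotically stable.

1, 4, 5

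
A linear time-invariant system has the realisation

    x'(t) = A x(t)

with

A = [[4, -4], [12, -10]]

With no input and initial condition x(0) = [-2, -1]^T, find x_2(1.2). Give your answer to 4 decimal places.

-0.7506

det(sI - A) = s^2 - (tr A)s + det A, with tr A = 4 + (-10) = -6 and det A = 4·(-10) - (-4)·12 = -40 - (-48) = 8.
So p(s) = det(sI - A) = s^2 + 6s + 8.
Factor s^2 + 6s + 8: two numbers with sum -6 and product 8 are -2 and -4, so s^2 + 6s + 8 = (s + 2)(s + 4).
Hence p(s) = (s + 2) (s + 4), with roots -4, -2.
The eigenvalues -4, -2 are distinct and real, so A is diagonalisable and x(t) = e^{At} x(0) = V diag(e^{λ_i t}) V^{-1} x(0), where the columns of V are the eigenvectors.
λ = -4: A - (-4)I = [[8, -4], [12, -6]]. Row 1 gives 8·v1 + (-4)·v2 = 0, so take v_1 = [1, 2]^T.
λ = -2: A - (-2)I = [[6, -4], [12, -8]]. Row 1 gives 6·v1 + (-4)·v2 = 0, so take v_2 = [-2, -3]^T.
V = [v_1 v_2] = [[1, -2], [2, -3]] has det V = 1, so V^{-1} = adj(V)/det V = [[-3, 2], [-2, 1]].
Modal coordinates z(0) = V^{-1} x(0): (-3)·(-2) + 2·(-1) = 4; (-2)·(-2) + 1·(-1) = 3; so z(0) = [4, 3]^T.
x_2(t) = Σ_i (v_i)_2 · z_i(0) · e^{λ_i t} (row 2 of V times the modal terms).
x_2(1.2) = 2·4·e^{-4·1.2} + (-3)·3·e^{-2·1.2} = 8·0.008230 + (-9)·0.090718 = -0.7506.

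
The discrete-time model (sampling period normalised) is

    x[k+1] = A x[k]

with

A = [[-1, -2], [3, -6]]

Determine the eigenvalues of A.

det(zI - A) = z^2 - (tr A)z + det A, with tr A = (-1) + (-6) = -7 and det A = (-1)·(-6) - (-2)·3 = 6 - (-6) = 12.
So p(z) = det(zI - A) = z^2 + 7z + 12.
Factor z^2 + 7z + 12: two numbers with sum -7 and product 12 are -3 and -4, so z^2 + 7z + 12 = (z + 3)(z + 4).
Hence p(z) = (z + 3) (z + 4), with roots -4, -3.

-4, -3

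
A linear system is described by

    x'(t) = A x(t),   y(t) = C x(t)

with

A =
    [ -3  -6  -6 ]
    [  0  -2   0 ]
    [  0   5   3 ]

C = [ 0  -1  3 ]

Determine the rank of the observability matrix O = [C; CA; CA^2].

CA = [[0, 17, 9]]
CA^2 = [[0, 11, 27]]
Observability matrix O = [C; CA; CA^2] = [[0, -1, 3], [0, 17, 9], [0, 11, 27]]
Column 1 of O is identically zero, so rank(O) ≤ 2.
The 2×2 minor from rows 1, 2, columns 2, 3 is (-1)·9 - 3·17 = -9 - 51 = -60 ≠ 0, so rank(O) = 2.
rank(O) = 2 < n = 3, so the pair (A, C) is not completely observable.

2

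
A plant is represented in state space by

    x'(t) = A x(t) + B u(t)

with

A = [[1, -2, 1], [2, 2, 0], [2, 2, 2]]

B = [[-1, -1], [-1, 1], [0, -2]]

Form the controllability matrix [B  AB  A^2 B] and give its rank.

AB = [[1, -5], [-4, 0], [-4, -4]]
A^2B = [[5, -9], [-6, -10], [-14, -18]]
Controllability matrix C = [B  AB  A^2B] = [[-1, -1, 1, -5, 5, -9], [-1, 1, -4, 0, -6, -10], [0, -2, -4, -4, -14, -18]]
Take the 3×3 submatrix of C formed by columns 1, 2, 3: [[-1, -1, 1], [-1, 1, -4], [0, -2, -4]]. Its determinant is (-1)·(1·(-4) - (-4)·(-2)) - (-1)·((-1)·(-4) - (-4)·0) + 1·((-1)·(-2) - 1·0) = (-1)·(-12) - (-1)·4 + 1·2 = 18 ≠ 0.
So rank(C) ≥ 3; since C has 3 rows, rank(C) = 3.
rank(C) = 3 = n, so the pair (A, B) is completely controllable.

3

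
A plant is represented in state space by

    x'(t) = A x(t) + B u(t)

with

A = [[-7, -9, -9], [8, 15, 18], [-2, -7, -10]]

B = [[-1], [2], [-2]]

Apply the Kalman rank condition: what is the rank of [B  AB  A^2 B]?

AB = [[7], [-14], [8]]
A^2B = [[5], [-10], [4]]
Controllability matrix C = [B  AB  A^2B] = [[-1, 7, 5], [2, -14, -10], [-2, 8, 4]]
The rows r1, r2, r3 of C are linearly dependent: 2·r1 + r2 = 0 (check each entry), so rank(C) ≤ 2.
The 2×2 minor from rows 1, 3, columns 1, 2 is (-1)·8 - 7·(-2) = -8 - (-14) = 6 ≠ 0, so rank(C) = 2.
rank(C) = 2 < n = 3, so the pair (A, B) is not completely controllable.

2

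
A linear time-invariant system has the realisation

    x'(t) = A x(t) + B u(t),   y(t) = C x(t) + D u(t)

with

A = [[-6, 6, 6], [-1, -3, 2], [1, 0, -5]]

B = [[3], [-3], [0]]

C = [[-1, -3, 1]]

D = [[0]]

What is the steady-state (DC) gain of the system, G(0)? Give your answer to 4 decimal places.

3.1000

G(0) = C(-A)^{-1}B + D = -C A^{-1} B + D.
det A = -90, so A^{-1} = (1/-90)·adj(A) = [[-1/6, -1/3, -1/3], [1/30, -4/15, -1/15], [-1/30, -1/15, -4/15]]
A^{-1} B = [1/2, 9/10, 1/10]^T
C A^{-1} B = -31/10
G(0) = D - C A^{-1} B = 0 - (-31/10) = 31/10 ≈ 3.1000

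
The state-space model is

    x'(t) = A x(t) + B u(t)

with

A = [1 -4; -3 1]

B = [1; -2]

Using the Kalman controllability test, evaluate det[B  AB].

13

AB = [[9], [-5]]
Controllability matrix C = [B  AB] = [[1, 9], [-2, -5]]
det(C) = 1·(-5) - 9·(-2) = -5 - (-18) = 13
Since det(C) ≠ 0, rank(C) = 2 and the system is completely controllable.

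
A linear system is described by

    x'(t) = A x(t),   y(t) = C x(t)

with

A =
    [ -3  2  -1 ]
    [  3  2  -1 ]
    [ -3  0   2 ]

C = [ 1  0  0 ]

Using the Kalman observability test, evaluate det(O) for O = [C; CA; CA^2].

-4

CA = [[-3, 2, -1]]
CA^2 = [[18, -2, -1]]
Observability matrix O = [C; CA; CA^2] = [[1, 0, 0], [-3, 2, -1], [18, -2, -1]]
Expanding along the first row, det(O) = 1·(2·(-1) - (-1)·(-2)) - 0·((-3)·(-1) - (-1)·18) + 0·((-3)·(-2) - 2·18) = 1·(-4) - 0·21 + 0·(-30) = -4
Since det(O) ≠ 0, rank(O) = 3 and the system is completely observable.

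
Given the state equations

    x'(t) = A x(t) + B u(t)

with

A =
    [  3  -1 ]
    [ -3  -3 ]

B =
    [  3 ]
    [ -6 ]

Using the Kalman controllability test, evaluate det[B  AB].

117

AB = [[15], [9]]
Controllability matrix C = [B  AB] = [[3, 15], [-6, 9]]
det(C) = 3·9 - 15·(-6) = 27 - (-90) = 117
Since det(C) ≠ 0, rank(C) = 2 and the system is completely controllable.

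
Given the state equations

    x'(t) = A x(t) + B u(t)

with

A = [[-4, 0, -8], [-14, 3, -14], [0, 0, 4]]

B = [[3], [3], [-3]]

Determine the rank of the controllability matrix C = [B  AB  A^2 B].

AB = [[12], [9], [-12]]
A^2B = [[48], [27], [-48]]
Controllability matrix C = [B  AB  A^2B] = [[3, 12, 48], [3, 9, 27], [-3, -12, -48]]
The rows r1, r2, r3 of C are linearly dependent: r1 + r3 = 0 (check each entry), so rank(C) ≤ 2.
The 2×2 minor from rows 1, 2, columns 1, 2 is 3·9 - 12·3 = 27 - 36 = -9 ≠ 0, so rank(C) = 2.
rank(C) = 2 < n = 3, so the pair (A, B) is not completely controllable.

2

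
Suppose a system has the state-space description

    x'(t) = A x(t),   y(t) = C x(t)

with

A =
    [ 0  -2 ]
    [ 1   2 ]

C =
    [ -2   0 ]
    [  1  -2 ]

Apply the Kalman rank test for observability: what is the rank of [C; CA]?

CA = [[0, 4], [-2, -6]]
Observability matrix O = [C; CA] = [[-2, 0], [1, -2], [0, 4], [-2, -6]]
Take the 2×2 submatrix of O formed by rows 1, 2: [[-2, 0], [1, -2]]. Its determinant is (-2)·(-2) - 0·1 = 4 - 0 = 4 ≠ 0.
So rank(O) ≥ 2; since O has 2 columns, rank(O) = 2.
rank(O) = 2 = n, so the pair (A, C) is completely observable.

2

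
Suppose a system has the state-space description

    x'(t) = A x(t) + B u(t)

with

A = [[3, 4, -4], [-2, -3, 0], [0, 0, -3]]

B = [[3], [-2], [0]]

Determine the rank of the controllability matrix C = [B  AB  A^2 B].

2

AB = [[1], [0], [0]]
A^2B = [[3], [-2], [0]]
Controllability matrix C = [B  AB  A^2B] = [[3, 1, 3], [-2, 0, -2], [0, 0, 0]]
Row 3 of C is identically zero, so rank(C) ≤ 2.
The 2×2 minor from rows 1, 2, columns 1, 2 is 3·0 - 1·(-2) = 0 - (-2) = 2 ≠ 0, so rank(C) = 2.
rank(C) = 2 < n = 3, so the pair (A, B) is not completely controllable.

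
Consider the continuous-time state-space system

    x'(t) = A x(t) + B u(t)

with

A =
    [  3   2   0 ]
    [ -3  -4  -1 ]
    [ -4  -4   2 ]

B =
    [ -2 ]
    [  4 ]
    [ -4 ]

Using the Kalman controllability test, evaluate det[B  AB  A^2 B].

-896

AB = [[2], [-6], [-16]]
A^2B = [[-6], [34], [-16]]
Controllability matrix C = [B  AB  A^2B] = [[-2, 2, -6], [4, -6, 34], [-4, -16, -16]]
Expanding along the first row, det(C) = (-2)·((-6)·(-16) - 34·(-16)) - 2·(4·(-16) - 34·(-4)) + (-6)·(4·(-16) - (-6)·(-4)) = (-2)·640 - 2·72 + (-6)·(-88) = -896
Since det(C) ≠ 0, rank(C) = 3 and the system is completely controllable.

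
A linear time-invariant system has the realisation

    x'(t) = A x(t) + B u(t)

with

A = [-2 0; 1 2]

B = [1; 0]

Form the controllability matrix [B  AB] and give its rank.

2

AB = [[-2], [1]]
Controllability matrix C = [B  AB] = [[1, -2], [0, 1]]
det(C) = 1·1 - (-2)·0 = 1 - 0 = 1 ≠ 0, so rank(C) = 2.
rank(C) = 2 = n, so the pair (A, B) is completely controllable.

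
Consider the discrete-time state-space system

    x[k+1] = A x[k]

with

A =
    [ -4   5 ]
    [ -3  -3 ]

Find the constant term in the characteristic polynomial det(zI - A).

For a 2×2 matrix, det(zI - A) = z^2 - (tr A)z + det A.
tr A = -7, det A = 27.
So p(z) = z^2 + 7z + 27.
The constant term is 27.

27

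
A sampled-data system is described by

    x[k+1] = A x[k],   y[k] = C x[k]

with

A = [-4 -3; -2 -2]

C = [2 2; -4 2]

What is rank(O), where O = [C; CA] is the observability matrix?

2

CA = [[-12, -10], [12, 8]]
Observability matrix O = [C; CA] = [[2, 2], [-4, 2], [-12, -10], [12, 8]]
Take the 2×2 submatrix of O formed by rows 1, 2: [[2, 2], [-4, 2]]. Its determinant is 2·2 - 2·(-4) = 4 - (-8) = 12 ≠ 0.
So rank(O) ≥ 2; since O has 2 columns, rank(O) = 2.
rank(O) = 2 = n, so the pair (A, C) is completely observable.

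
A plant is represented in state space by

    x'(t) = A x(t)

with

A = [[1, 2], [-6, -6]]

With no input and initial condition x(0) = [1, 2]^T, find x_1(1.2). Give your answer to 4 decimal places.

det(sI - A) = s^2 - (tr A)s + det A, with tr A = 1 + (-6) = -5 and det A = 1·(-6) - 2·(-6) = -6 - (-12) = 6.
So p(s) = det(sI - A) = s^2 + 5s + 6.
Factor s^2 + 5s + 6: two numbers with sum -5 and product 6 are -2 and -3, so s^2 + 5s + 6 = (s + 2)(s + 3).
Hence p(s) = (s + 2) (s + 3), with roots -3, -2.
The eigenvalues -3, -2 are distinct and real, so A is diagonalisable and x(t) = e^{At} x(0) = V diag(e^{λ_i t}) V^{-1} x(0), where the columns of V are the eigenvectors.
λ = -3: A - (-3)I = [[4, 2], [-6, -3]]. Row 1 gives 4·v1 + 2·v2 = 0, so take v_1 = [1, -2]^T.
λ = -2: A - (-2)I = [[3, 2], [-6, -4]]. Row 1 gives 3·v1 + 2·v2 = 0, so take v_2 = [2, -3]^T.
V = [v_1 v_2] = [[1, 2], [-2, -3]] has det V = 1, so V^{-1} = adj(V)/det V = [[-3, -2], [2, 1]].
Modal coordinates z(0) = V^{-1} x(0): (-3)·1 + (-2)·2 = -7; 2·1 + 1·2 = 4; so z(0) = [-7, 4]^T.
x_1(t) = Σ_i (v_i)_1 · z_i(0) · e^{λ_i t} (row 1 of V times the modal terms).
x_1(1.2) = 1·(-7)·e^{-3·1.2} + 2·4·e^{-2·1.2} = (-7)·0.027324 + 8·0.090718 = 0.5345.

0.5345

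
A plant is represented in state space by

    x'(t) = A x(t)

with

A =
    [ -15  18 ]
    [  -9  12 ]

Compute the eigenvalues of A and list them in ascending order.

det(sI - A) = s^2 - (tr A)s + det A, with tr A = (-15) + 12 = -3 and det A = (-15)·12 - 18·(-9) = -180 - (-162) = -18.
So p(s) = det(sI - A) = s^2 + 3s - 18.
Factor s^2 + 3s - 18: two numbers with sum -3 and product -18 are 3 and -6, so s^2 + 3s - 18 = (s - 3)(s + 6).
Hence p(s) = (s - 3) (s + 6), with roots -6, 3.
At least one eigenvalue has non-negative real part, so the system is not asymptotically stable.

-6, 3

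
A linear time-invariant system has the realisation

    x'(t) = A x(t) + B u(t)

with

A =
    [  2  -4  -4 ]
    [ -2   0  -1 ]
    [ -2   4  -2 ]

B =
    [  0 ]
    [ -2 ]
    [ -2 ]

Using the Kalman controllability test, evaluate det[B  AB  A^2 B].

864

AB = [[16], [2], [-4]]
A^2B = [[40], [-28], [-16]]
Controllability matrix C = [B  AB  A^2B] = [[0, 16, 40], [-2, 2, -28], [-2, -4, -16]]
Expanding along the first row, det(C) = 0·(2·(-16) - (-28)·(-4)) - 16·((-2)·(-16) - (-28)·(-2)) + 40·((-2)·(-4) - 2·(-2)) = 0·(-144) - 16·(-24) + 40·12 = 864
Since det(C) ≠ 0, rank(C) = 3 and the system is completely controllable.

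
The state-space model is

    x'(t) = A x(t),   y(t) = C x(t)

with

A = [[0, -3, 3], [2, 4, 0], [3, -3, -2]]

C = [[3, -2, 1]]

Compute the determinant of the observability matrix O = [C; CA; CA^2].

CA = [[-1, -20, 7]]
CA^2 = [[-19, -98, -17]]
Observability matrix O = [C; CA; CA^2] = [[3, -2, 1], [-1, -20, 7], [-19, -98, -17]]
Expanding along the first row, det(O) = 3·((-20)·(-17) - 7·(-98)) - (-2)·((-1)·(-17) - 7·(-19)) + 1·((-1)·(-98) - (-20)·(-19)) = 3·1026 - (-2)·150 + 1·(-282) = 3096
Since det(O) ≠ 0, rank(O) = 3 and the system is completely observable.

3096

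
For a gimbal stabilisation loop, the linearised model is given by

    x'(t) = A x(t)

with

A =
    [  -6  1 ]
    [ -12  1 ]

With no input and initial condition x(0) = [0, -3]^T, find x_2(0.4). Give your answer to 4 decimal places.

-2.6812

det(sI - A) = s^2 - (tr A)s + det A, with tr A = (-6) + 1 = -5 and det A = (-6)·1 - 1·(-12) = -6 - (-12) = 6.
So p(s) = det(sI - A) = s^2 + 5s + 6.
Factor s^2 + 5s + 6: two numbers with sum -5 and product 6 are -2 and -3, so s^2 + 5s + 6 = (s + 2)(s + 3).
Hence p(s) = (s + 2) (s + 3), with roots -3, -2.
The eigenvalues -3, -2 are distinct and real, so A is diagonalisable and x(t) = e^{At} x(0) = V diag(e^{λ_i t}) V^{-1} x(0), where the columns of V are the eigenvectors.
λ = -3: A - (-3)I = [[-3, 1], [-12, 4]]. Row 1 gives (-3)·v1 + 1·v2 = 0, so take v_1 = [1, 3]^T.
λ = -2: A - (-2)I = [[-4, 1], [-12, 3]]. Row 1 gives (-4)·v1 + 1·v2 = 0, so take v_2 = [1, 4]^T.
V = [v_1 v_2] = [[1, 1], [3, 4]] has det V = 1, so V^{-1} = adj(V)/det V = [[4, -1], [-3, 1]].
Modal coordinates z(0) = V^{-1} x(0): 4·0 + (-1)·(-3) = 3; (-3)·0 + 1·(-3) = -3; so z(0) = [3, -3]^T.
x_2(t) = Σ_i (v_i)_2 · z_i(0) · e^{λ_i t} (row 2 of V times the modal terms).
x_2(0.4) = 3·3·e^{-3·0.4} + 4·(-3)·e^{-2·0.4} = 9·0.301194 + (-12)·0.449329 = -2.6812.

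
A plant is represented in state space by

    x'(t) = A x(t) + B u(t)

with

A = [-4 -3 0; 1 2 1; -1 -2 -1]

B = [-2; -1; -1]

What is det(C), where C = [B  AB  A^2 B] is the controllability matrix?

158

AB = [[11], [-5], [5]]
A^2B = [[-29], [6], [-6]]
Controllability matrix C = [B  AB  A^2B] = [[-2, 11, -29], [-1, -5, 6], [-1, 5, -6]]
Expanding along the first row, det(C) = (-2)·((-5)·(-6) - 6·5) - 11·((-1)·(-6) - 6·(-1)) + (-29)·((-1)·5 - (-5)·(-1)) = (-2)·0 - 11·12 + (-29)·(-10) = 158
Since det(C) ≠ 0, rank(C) = 3 and the system is completely controllable.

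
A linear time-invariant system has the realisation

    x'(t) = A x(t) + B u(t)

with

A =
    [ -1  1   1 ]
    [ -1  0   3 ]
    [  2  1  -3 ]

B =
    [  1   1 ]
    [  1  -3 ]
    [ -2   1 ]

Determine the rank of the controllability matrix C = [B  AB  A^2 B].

3

AB = [[-2, -3], [-7, 2], [9, -4]]
A^2B = [[4, 1], [29, -9], [-38, 8]]
Controllability matrix C = [B  AB  A^2B] = [[1, 1, -2, -3, 4, 1], [1, -3, -7, 2, 29, -9], [-2, 1, 9, -4, -38, 8]]
Take the 3×3 submatrix of C formed by columns 1, 2, 3: [[1, 1, -2], [1, -3, -7], [-2, 1, 9]]. Its determinant is 1·((-3)·9 - (-7)·1) - 1·(1·9 - (-7)·(-2)) + (-2)·(1·1 - (-3)·(-2)) = 1·(-20) - 1·(-5) + (-2)·(-5) = -5 ≠ 0.
So rank(C) ≥ 3; since C has 3 rows, rank(C) = 3.
rank(C) = 3 = n, so the pair (A, B) is completely controllable.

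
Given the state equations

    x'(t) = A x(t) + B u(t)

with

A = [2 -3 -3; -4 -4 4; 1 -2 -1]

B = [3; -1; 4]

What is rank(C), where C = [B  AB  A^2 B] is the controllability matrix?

3

AB = [[-3], [8], [1]]
A^2B = [[-33], [-16], [-20]]
Controllability matrix C = [B  AB  A^2B] = [[3, -3, -33], [-1, 8, -16], [4, 1, -20]]
det(C) = 3·(8·(-20) - (-16)·1) - (-3)·((-1)·(-20) - (-16)·4) + (-33)·((-1)·1 - 8·4) = 3·(-144) - (-3)·84 + (-33)·(-33) = 909 ≠ 0, so rank(C) = 3.
rank(C) = 3 = n, so the pair (A, B) is completely controllable.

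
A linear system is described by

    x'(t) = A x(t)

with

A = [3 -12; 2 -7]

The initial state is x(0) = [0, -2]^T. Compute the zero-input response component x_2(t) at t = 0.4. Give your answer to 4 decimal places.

det(sI - A) = s^2 - (tr A)s + det A, with tr A = 3 + (-7) = -4 and det A = 3·(-7) - (-12)·2 = -21 - (-24) = 3.
So p(s) = det(sI - A) = s^2 + 4s + 3.
Factor s^2 + 4s + 3: two numbers with sum -4 and product 3 are -1 and -3, so s^2 + 4s + 3 = (s + 1)(s + 3).
Hence p(s) = (s + 1) (s + 3), with roots -3, -1.
The eigenvalues -3, -1 are distinct and real, so A is diagonalisable and x(t) = e^{At} x(0) = V diag(e^{λ_i t}) V^{-1} x(0), where the columns of V are the eigenvectors.
λ = -3: A - (-3)I = [[6, -12], [2, -4]]. Row 1 gives 6·v1 + (-12)·v2 = 0, so take v_1 = [2, 1]^T.
λ = -1: A - (-1)I = [[4, -12], [2, -6]]. Row 1 gives 4·v1 + (-12)·v2 = 0, so take v_2 = [3, 1]^T.
V = [v_1 v_2] = [[2, 3], [1, 1]] has det V = -1, so V^{-1} = adj(V)/det V = [[-1, 3], [1, -2]].
Modal coordinates z(0) = V^{-1} x(0): (-1)·0 + 3·(-2) = -6; 1·0 + (-2)·(-2) = 4; so z(0) = [-6, 4]^T.
x_2(t) = Σ_i (v_i)_2 · z_i(0) · e^{λ_i t} (row 2 of V times the modal terms).
x_2(0.4) = 1·(-6)·e^{-3·0.4} + 1·4·e^{-1·0.4} = (-6)·0.301194 + 4·0.670320 = 0.8741.

0.8741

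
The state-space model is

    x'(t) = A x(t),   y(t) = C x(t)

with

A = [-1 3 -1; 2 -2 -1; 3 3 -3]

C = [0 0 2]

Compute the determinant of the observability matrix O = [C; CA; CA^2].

CA = [[6, 6, -6]]
CA^2 = [[-12, -12, 6]]
Observability matrix O = [C; CA; CA^2] = [[0, 0, 2], [6, 6, -6], [-12, -12, 6]]
Expanding along the first row, det(O) = 0·(6·6 - (-6)·(-12)) - 0·(6·6 - (-6)·(-12)) + 2·(6·(-12) - 6·(-12)) = 0·(-36) - 0·(-36) + 2·0 = 0
Since det(O) = 0, rank(O) < 3 and the system is not completely observable.

0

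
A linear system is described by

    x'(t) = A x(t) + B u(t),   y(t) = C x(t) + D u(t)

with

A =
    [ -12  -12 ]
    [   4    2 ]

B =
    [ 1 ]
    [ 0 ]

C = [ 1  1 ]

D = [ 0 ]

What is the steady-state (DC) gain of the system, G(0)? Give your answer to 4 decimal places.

0.0833

G(0) = C(-A)^{-1}B + D = -C A^{-1} B + D.
det A = 24, so A^{-1} = (1/24)·adj(A) = [[1/12, 1/2], [-1/6, -1/2]]
A^{-1} B = [1/12, -1/6]^T
C A^{-1} B = -1/12
G(0) = D - C A^{-1} B = 0 - (-1/12) = 1/12 ≈ 0.0833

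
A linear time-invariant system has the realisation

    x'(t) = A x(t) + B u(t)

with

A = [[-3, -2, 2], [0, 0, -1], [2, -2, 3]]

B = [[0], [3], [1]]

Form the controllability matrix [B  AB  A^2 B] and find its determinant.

AB = [[-4], [-1], [-3]]
A^2B = [[8], [3], [-15]]
Controllability matrix C = [B  AB  A^2B] = [[0, -4, 8], [3, -1, 3], [1, -3, -15]]
Expanding along the first row, det(C) = 0·((-1)·(-15) - 3·(-3)) - (-4)·(3·(-15) - 3·1) + 8·(3·(-3) - (-1)·1) = 0·24 - (-4)·(-48) + 8·(-8) = -256
Since det(C) ≠ 0, rank(C) = 3 and the system is completely controllable.

-256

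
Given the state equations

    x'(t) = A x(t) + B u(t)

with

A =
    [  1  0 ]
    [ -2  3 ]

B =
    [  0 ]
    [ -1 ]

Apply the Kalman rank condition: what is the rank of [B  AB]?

AB = [[0], [-3]]
Controllability matrix C = [B  AB] = [[0, 0], [-1, -3]]
Every column of C is a scalar multiple of column 1 = [0, -1] (multipliers 1, 3), so the columns span a one-dimensional space.
C ≠ 0, hence rank(C) = 1.
rank(C) = 1 < n = 2, so the pair (A, B) is not completely controllable.

1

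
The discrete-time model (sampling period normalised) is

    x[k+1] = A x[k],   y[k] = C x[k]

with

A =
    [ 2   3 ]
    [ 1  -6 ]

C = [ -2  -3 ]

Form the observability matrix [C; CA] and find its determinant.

-45

CA = [[-7, 12]]
Observability matrix O = [C; CA] = [[-2, -3], [-7, 12]]
det(O) = (-2)·12 - (-3)·(-7) = -24 - 21 = -45
Since det(O) ≠ 0, rank(O) = 2 and the system is completely observable.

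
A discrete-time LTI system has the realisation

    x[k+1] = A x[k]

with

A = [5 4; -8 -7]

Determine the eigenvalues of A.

-3, 1

det(zI - A) = z^2 - (tr A)z + det A, with tr A = 5 + (-7) = -2 and det A = 5·(-7) - 4·(-8) = -35 - (-32) = -3.
So p(z) = det(zI - A) = z^2 + 2z - 3.
Factor z^2 + 2z - 3: two numbers with sum -2 and product -3 are 1 and -3, so z^2 + 2z - 3 = (z - 1)(z + 3).
Hence p(z) = (z - 1) (z + 3), with roots -3, 1.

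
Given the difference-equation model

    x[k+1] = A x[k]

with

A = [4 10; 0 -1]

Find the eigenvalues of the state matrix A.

-1, 4

det(zI - A) = z^2 - (tr A)z + det A, with tr A = 4 + (-1) = 3 and det A = 4·(-1) - 10·0 = -4 - 0 = -4.
So p(z) = det(zI - A) = z^2 - 3z - 4.
Factor z^2 - 3z - 4: two numbers with sum 3 and product -4 are 4 and -1, so z^2 - 3z - 4 = (z - 4)(z + 1).
Hence p(z) = (z - 4) (z + 1), with roots -1, 4.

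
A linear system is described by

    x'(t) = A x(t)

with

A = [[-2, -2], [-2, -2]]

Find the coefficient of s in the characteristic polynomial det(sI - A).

For a 2×2 matrix, det(sI - A) = s^2 - (tr A)s + det A.
tr A = -4, det A = 0.
So p(s) = s^2 + 4s.
The coefficient of s is 4.

4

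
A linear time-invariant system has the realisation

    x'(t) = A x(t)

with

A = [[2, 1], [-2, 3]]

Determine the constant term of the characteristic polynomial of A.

8

For a 2×2 matrix, det(sI - A) = s^2 - (tr A)s + det A.
tr A = 5, det A = 8.
So p(s) = s^2 - 5s + 8.
The constant term is 8.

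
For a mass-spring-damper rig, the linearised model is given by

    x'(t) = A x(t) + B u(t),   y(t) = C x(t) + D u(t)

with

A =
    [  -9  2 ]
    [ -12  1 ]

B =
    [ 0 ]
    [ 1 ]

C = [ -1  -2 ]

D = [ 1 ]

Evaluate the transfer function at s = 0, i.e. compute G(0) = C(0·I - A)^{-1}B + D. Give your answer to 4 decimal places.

G(0) = C(-A)^{-1}B + D = -C A^{-1} B + D.
det A = 15, so A^{-1} = (1/15)·adj(A) = [[1/15, -2/15], [4/5, -3/5]]
A^{-1} B = [-2/15, -3/5]^T
C A^{-1} B = 4/3
G(0) = D - C A^{-1} B = 1 - (4/3) = -1/3 ≈ -0.3333

-0.3333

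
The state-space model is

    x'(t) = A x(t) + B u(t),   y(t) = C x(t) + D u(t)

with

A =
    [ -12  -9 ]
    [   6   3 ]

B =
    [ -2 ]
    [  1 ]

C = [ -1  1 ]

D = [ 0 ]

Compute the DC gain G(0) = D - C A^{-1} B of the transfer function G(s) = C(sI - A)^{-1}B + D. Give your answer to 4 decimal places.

G(0) = C(-A)^{-1}B + D = -C A^{-1} B + D.
det A = 18, so A^{-1} = (1/18)·adj(A) = [[1/6, 1/2], [-1/3, -2/3]]
A^{-1} B = [1/6, 0]^T
C A^{-1} B = -1/6
G(0) = D - C A^{-1} B = 0 - (-1/6) = 1/6 ≈ 0.1667

0.1667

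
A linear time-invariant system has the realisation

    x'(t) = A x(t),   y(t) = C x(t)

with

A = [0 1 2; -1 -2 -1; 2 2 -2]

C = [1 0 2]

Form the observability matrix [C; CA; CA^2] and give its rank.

3

CA = [[4, 5, -2]]
CA^2 = [[-9, -10, 7]]
Observability matrix O = [C; CA; CA^2] = [[1, 0, 2], [4, 5, -2], [-9, -10, 7]]
det(O) = 1·(5·7 - (-2)·(-10)) - 0·(4·7 - (-2)·(-9)) + 2·(4·(-10) - 5·(-9)) = 1·15 - 0·10 + 2·5 = 25 ≠ 0, so rank(O) = 3.
rank(O) = 3 = n, so the pair (A, C) is completely observable.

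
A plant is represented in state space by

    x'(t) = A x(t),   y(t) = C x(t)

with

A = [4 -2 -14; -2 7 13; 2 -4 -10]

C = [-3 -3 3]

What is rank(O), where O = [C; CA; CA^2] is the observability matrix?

CA = [[0, -27, -27]]
CA^2 = [[0, -81, -81]]
Observability matrix O = [C; CA; CA^2] = [[-3, -3, 3], [0, -27, -27], [0, -81, -81]]
The columns c1, c2, c3 of O are linearly dependent: 2·c1 - c2 + c3 = 0 (check each entry), so rank(O) ≤ 2.
The 2×2 minor from rows 1, 2, columns 1, 2 is (-3)·(-27) - (-3)·0 = 81 - 0 = 81 ≠ 0, so rank(O) = 2.
rank(O) = 2 < n = 3, so the pair (A, C) is not completely observable.

2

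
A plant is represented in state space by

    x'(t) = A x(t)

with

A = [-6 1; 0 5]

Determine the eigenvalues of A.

-6, 5

det(sI - A) = s^2 - (tr A)s + det A, with tr A = (-6) + 5 = -1 and det A = (-6)·5 - 1·0 = -30 - 0 = -30.
So p(s) = det(sI - A) = s^2 + s - 30.
Factor s^2 + s - 30: two numbers with sum -1 and product -30 are 5 and -6, so s^2 + s - 30 = (s - 5)(s + 6).
Hence p(s) = (s - 5) (s + 6), with roots -6, 5.
At least one eigenvalue has non-negative real part, so the system is not asymptotically stable.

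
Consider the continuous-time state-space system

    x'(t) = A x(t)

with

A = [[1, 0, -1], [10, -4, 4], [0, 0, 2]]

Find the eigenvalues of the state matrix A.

-4, 1, 2

det(sI - A) = s^3 - (tr A)s^2 + (M11 + M22 + M33)s - det A, where Mii is the 2×2 principal minor of A obtained by deleting row i and column i.
tr A = 1 + (-4) + 2 = -1; M11 = (-4)·2 - 4·0 = -8 - 0 = -8; M22 = 1·2 - (-1)·0 = 2 - 0 = 2; M33 = 1·(-4) - 0·10 = -4 - 0 = -4; sum of minors = -10.
det A = 1·((-4)·2 - 4·0) - 0·(10·2 - 4·0) + (-1)·(10·0 - (-4)·0) = 1·(-8) - 0·20 + (-1)·0 = -8.
So p(s) = det(sI - A) = s^3 + s^2 - 10s + 8.
Rational-root test: any integer root divides 8. Testing small divisors, s = 1 works: p(1) = 1 + 1 + (-10) + 8 = 0, so (s - 1) is a factor.
Dividing, p(s) = (s - 1)(s^2 + 2s - 8).
Factor s^2 + 2s - 8: two numbers with sum -2 and product -8 are 2 and -4, so s^2 + 2s - 8 = (s - 2)(s + 4).
Hence p(s) = (s - 2) (s - 1) (s + 4), with roots -4, 1, 2.
At least one eigenvalue has non-negative real part, so the system is not asymptotically stable.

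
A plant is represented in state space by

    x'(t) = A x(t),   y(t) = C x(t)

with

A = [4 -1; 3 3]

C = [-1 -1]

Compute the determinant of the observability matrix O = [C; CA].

-5

CA = [[-7, -2]]
Observability matrix O = [C; CA] = [[-1, -1], [-7, -2]]
det(O) = (-1)·(-2) - (-1)·(-7) = 2 - 7 = -5
Since det(O) ≠ 0, rank(O) = 2 and the system is completely observable.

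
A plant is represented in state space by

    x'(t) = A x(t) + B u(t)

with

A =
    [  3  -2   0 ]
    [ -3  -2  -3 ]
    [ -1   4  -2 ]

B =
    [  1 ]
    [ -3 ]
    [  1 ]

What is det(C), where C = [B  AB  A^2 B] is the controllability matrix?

2214

AB = [[9], [0], [-15]]
A^2B = [[27], [18], [21]]
Controllability matrix C = [B  AB  A^2B] = [[1, 9, 27], [-3, 0, 18], [1, -15, 21]]
Expanding along the first row, det(C) = 1·(0·21 - 18·(-15)) - 9·((-3)·21 - 18·1) + 27·((-3)·(-15) - 0·1) = 1·270 - 9·(-81) + 27·45 = 2214
Since det(C) ≠ 0, rank(C) = 3 and the system is completely controllable.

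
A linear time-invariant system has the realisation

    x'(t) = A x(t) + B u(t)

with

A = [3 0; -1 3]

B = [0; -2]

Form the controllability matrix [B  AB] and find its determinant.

AB = [[0], [-6]]
Controllability matrix C = [B  AB] = [[0, 0], [-2, -6]]
det(C) = 0·(-6) - 0·(-2) = 0 - 0 = 0
Since det(C) = 0, rank(C) < 2 and the system is not completely controllable.

0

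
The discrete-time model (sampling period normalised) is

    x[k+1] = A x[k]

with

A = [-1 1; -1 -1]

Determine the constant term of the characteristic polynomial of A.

2

For a 2×2 matrix, det(zI - A) = z^2 - (tr A)z + det A.
tr A = -2, det A = 2.
So p(z) = z^2 + 2z + 2.
The constant term is 2.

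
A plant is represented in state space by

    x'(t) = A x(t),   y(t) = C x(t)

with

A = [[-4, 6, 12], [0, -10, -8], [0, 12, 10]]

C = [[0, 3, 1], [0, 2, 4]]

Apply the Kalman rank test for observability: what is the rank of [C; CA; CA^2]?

2

CA = [[0, -18, -14], [0, 28, 24]]
CA^2 = [[0, 12, 4], [0, 8, 16]]
Observability matrix O = [C; CA; CA^2] = [[0, 3, 1], [0, 2, 4], [0, -18, -14], [0, 28, 24], [0, 12, 4], [0, 8, 16]]
Column 1 of O is identically zero, so rank(O) ≤ 2.
The 2×2 minor from rows 1, 2, columns 2, 3 is 3·4 - 1·2 = 12 - 2 = 10 ≠ 0, so rank(O) = 2.
rank(O) = 2 < n = 3, so the pair (A, C) is not completely observable.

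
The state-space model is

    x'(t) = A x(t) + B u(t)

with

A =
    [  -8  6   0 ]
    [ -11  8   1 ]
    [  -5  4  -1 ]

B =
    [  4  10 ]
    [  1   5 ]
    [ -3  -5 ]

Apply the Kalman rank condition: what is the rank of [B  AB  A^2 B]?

AB = [[-26, -50], [-39, -75], [-13, -25]]
A^2B = [[-26, -50], [-39, -75], [-13, -25]]
Controllability matrix C = [B  AB  A^2B] = [[4, 10, -26, -50, -26, -50], [1, 5, -39, -75, -39, -75], [-3, -5, -13, -25, -13, -25]]
The rows r1, r2, r3 of C are linearly dependent: r1 - r2 + r3 = 0 (check each entry), so rank(C) ≤ 2.
The 2×2 minor from rows 1, 2, columns 1, 2 is 4·5 - 10·1 = 20 - 10 = 10 ≠ 0, so rank(C) = 2.
rank(C) = 2 < n = 3, so the pair (A, B) is not completely controllable.

2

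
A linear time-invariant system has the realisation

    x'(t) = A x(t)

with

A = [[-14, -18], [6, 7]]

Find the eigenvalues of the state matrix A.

-5, -2

det(sI - A) = s^2 - (tr A)s + det A, with tr A = (-14) + 7 = -7 and det A = (-14)·7 - (-18)·6 = -98 - (-108) = 10.
So p(s) = det(sI - A) = s^2 + 7s + 10.
Factor s^2 + 7s + 10: two numbers with sum -7 and product 10 are -2 and -5, so s^2 + 7s + 10 = (s + 2)(s + 5).
Hence p(s) = (s + 2) (s + 5), with roots -5, -2.
All eigenvalues have negative real part, so the system is asymptotically stable.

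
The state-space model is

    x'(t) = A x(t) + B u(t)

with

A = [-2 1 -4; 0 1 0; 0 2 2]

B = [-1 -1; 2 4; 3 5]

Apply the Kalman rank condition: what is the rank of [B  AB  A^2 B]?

AB = [[-8, -14], [2, 4], [10, 18]]
A^2B = [[-22, -40], [2, 4], [24, 44]]
Controllability matrix C = [B  AB  A^2B] = [[-1, -1, -8, -14, -22, -40], [2, 4, 2, 4, 2, 4], [3, 5, 10, 18, 24, 44]]
The rows r1, r2, r3 of C are linearly dependent: r1 - r2 + r3 = 0 (check each entry), so rank(C) ≤ 2.
The 2×2 minor from rows 1, 2, columns 1, 2 is (-1)·4 - (-1)·2 = -4 - (-2) = -2 ≠ 0, so rank(C) = 2.
rank(C) = 2 < n = 3, so the pair (A, B) is not completely controllable.

2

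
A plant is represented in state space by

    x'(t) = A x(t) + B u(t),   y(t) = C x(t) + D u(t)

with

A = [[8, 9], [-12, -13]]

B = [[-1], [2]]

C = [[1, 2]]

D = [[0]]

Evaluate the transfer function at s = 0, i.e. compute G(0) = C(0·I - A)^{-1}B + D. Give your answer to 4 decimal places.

-0.7500

G(0) = C(-A)^{-1}B + D = -C A^{-1} B + D.
det A = 4, so A^{-1} = (1/4)·adj(A) = [[-13/4, -9/4], [3, 2]]
A^{-1} B = [-5/4, 1]^T
C A^{-1} B = 3/4
G(0) = D - C A^{-1} B = 0 - (3/4) = -3/4 ≈ -0.7500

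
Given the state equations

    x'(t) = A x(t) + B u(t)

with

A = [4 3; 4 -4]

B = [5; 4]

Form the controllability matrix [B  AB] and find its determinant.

-108

AB = [[32], [4]]
Controllability matrix C = [B  AB] = [[5, 32], [4, 4]]
det(C) = 5·4 - 32·4 = 20 - 128 = -108
Since det(C) ≠ 0, rank(C) = 2 and the system is completely controllable.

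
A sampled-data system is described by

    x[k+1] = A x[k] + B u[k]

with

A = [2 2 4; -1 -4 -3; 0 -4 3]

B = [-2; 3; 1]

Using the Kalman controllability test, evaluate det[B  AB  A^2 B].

24

AB = [[6], [-13], [-9]]
A^2B = [[-50], [73], [25]]
Controllability matrix C = [B  AB  A^2B] = [[-2, 6, -50], [3, -13, 73], [1, -9, 25]]
Expanding along the first row, det(C) = (-2)·((-13)·25 - 73·(-9)) - 6·(3·25 - 73·1) + (-50)·(3·(-9) - (-13)·1) = (-2)·332 - 6·2 + (-50)·(-14) = 24
Since det(C) ≠ 0, rank(C) = 3 and the system is completely controllable.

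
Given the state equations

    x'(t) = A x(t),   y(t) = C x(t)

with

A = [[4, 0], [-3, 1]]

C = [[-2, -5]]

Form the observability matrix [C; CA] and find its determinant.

45

CA = [[7, -5]]
Observability matrix O = [C; CA] = [[-2, -5], [7, -5]]
det(O) = (-2)·(-5) - (-5)·7 = 10 - (-35) = 45
Since det(O) ≠ 0, rank(O) = 2 and the system is completely observable.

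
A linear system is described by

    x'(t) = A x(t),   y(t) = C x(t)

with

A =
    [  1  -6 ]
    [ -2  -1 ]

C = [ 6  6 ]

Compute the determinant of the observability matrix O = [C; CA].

-216

CA = [[-6, -42]]
Observability matrix O = [C; CA] = [[6, 6], [-6, -42]]
det(O) = 6·(-42) - 6·(-6) = -252 - (-36) = -216
Since det(O) ≠ 0, rank(O) = 2 and the system is completely observable.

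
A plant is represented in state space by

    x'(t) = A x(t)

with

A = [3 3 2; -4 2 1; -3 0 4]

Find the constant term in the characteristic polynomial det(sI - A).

-75

Expand det(sI - A) for the 3×3 matrix.
p(s) = s^3 - 9s^2 + 44s - 75.
(Check: constant term = det(-A) = (-1)^3 det A = -75; coefficient of s^2 = -tr A = -9.)
The constant term is -75.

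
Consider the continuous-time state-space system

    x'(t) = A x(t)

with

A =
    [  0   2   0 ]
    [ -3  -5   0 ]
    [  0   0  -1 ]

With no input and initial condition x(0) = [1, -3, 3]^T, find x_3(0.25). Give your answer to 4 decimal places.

2.3364

det(sI - A) = s^3 - (tr A)s^2 + (M11 + M22 + M33)s - det A, where Mii is the 2×2 principal minor of A obtained by deleting row i and column i.
tr A = 0 + (-5) + (-1) = -6; M11 = (-5)·(-1) - 0·0 = 5 - 0 = 5; M22 = 0·(-1) - 0·0 = 0 - 0 = 0; M33 = 0·(-5) - 2·(-3) = 0 - (-6) = 6; sum of minors = 11.
det A = 0·((-5)·(-1) - 0·0) - 2·((-3)·(-1) - 0·0) + 0·((-3)·0 - (-5)·0) = 0·5 - 2·3 + 0·0 = -6.
So p(s) = det(sI - A) = s^3 + 6s^2 + 11s + 6.
Rational-root test: any integer root divides 6. Testing small divisors, s = -1 works: p(-1) = -1 + 6 + (-11) + 6 = 0, so (s + 1) is a factor.
Dividing, p(s) = (s + 1)(s^2 + 5s + 6).
Factor s^2 + 5s + 6: two numbers with sum -5 and product 6 are -2 and -3, so s^2 + 5s + 6 = (s + 2)(s + 3).
Hence p(s) = (s + 1) (s + 2) (s + 3), with roots -3, -2, -1.
The eigenvalues -3, -2, -1 are distinct and real, so A is diagonalisable and x(t) = e^{At} x(0) = V diag(e^{λ_i t}) V^{-1} x(0), where the columns of V are the eigenvectors.
λ = -3: A - (-3)I = [[3, 2, 0], [-3, -2, 0], [0, 0, 2]]. v must be orthogonal to every row; (row 1) × (row 3) = [4, -6, 0], so take v_1 = [-2, 3, 0]^T.
λ = -2: A - (-2)I = [[2, 2, 0], [-3, -3, 0], [0, 0, 1]]. v must be orthogonal to every row; (row 1) × (row 3) = [2, -2, 0], so take v_2 = [-1, 1, 0]^T.
λ = -1: A - (-1)I = [[1, 2, 0], [-3, -4, 0], [0, 0, 0]]. v must be orthogonal to every row; (row 1) × (row 2) = [0, 0, 2], so take v_3 = [0, 0, 1]^T.
V = [v_1 v_2 v_3] = [[-2, -1, 0], [3, 1, 0], [0, 0, 1]] has det V = 1, so V^{-1} = adj(V)/det V = [[1, 1, 0], [-3, -2, 0], [0, 0, 1]].
Modal coordinates z(0) = V^{-1} x(0): 1·1 + 1·(-3) + 0·3 = -2; (-3)·1 + (-2)·(-3) + 0·3 = 3; 0·1 + 0·(-3) + 1·3 = 3; so z(0) = [-2, 3, 3]^T.
x_3(t) = Σ_i (v_i)_3 · z_i(0) · e^{λ_i t} (row 3 of V times the modal terms).
x_3(0.25) = 0·(-2)·e^{-3·0.25} + 0·3·e^{-2·0.25} + 1·3·e^{-1·0.25} = 0·0.472367 + 0·0.606531 + 3·0.778801 = 2.3364.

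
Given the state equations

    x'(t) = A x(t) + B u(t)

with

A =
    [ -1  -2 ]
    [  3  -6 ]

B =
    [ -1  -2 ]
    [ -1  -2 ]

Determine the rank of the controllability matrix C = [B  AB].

1

AB = [[3, 6], [3, 6]]
Controllability matrix C = [B  AB] = [[-1, -2, 3, 6], [-1, -2, 3, 6]]
Every column of C is a scalar multiple of column 1 = [-1, -1] (multipliers 1, 2, -3, -6), so the columns span a one-dimensional space.
C ≠ 0, hence rank(C) = 1.
rank(C) = 1 < n = 2, so the pair (A, B) is not completely controllable.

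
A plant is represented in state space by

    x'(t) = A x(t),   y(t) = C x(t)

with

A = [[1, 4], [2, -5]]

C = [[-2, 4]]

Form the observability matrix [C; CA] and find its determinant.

32

CA = [[6, -28]]
Observability matrix O = [C; CA] = [[-2, 4], [6, -28]]
det(O) = (-2)·(-28) - 4·6 = 56 - 24 = 32
Since det(O) ≠ 0, rank(O) = 2 and the system is completely observable.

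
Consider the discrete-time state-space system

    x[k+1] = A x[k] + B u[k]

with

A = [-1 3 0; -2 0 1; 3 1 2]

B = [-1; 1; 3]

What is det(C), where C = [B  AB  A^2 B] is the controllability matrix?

-410

AB = [[4], [5], [4]]
A^2B = [[11], [-4], [25]]
Controllability matrix C = [B  AB  A^2B] = [[-1, 4, 11], [1, 5, -4], [3, 4, 25]]
Expanding along the first row, det(C) = (-1)·(5·25 - (-4)·4) - 4·(1·25 - (-4)·3) + 11·(1·4 - 5·3) = (-1)·141 - 4·37 + 11·(-11) = -410
Since det(C) ≠ 0, rank(C) = 3 and the system is completely controllable.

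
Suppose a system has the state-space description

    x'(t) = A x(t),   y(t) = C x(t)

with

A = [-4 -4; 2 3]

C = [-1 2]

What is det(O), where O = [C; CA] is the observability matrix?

CA = [[8, 10]]
Observability matrix O = [C; CA] = [[-1, 2], [8, 10]]
det(O) = (-1)·10 - 2·8 = -10 - 16 = -26
Since det(O) ≠ 0, rank(O) = 2 and the system is completely observable.

-26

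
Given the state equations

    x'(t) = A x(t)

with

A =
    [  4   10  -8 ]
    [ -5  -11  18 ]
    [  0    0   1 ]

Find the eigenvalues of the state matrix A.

det(sI - A) = s^3 - (tr A)s^2 + (M11 + M22 + M33)s - det A, where Mii is the 2×2 principal minor of A obtained by deleting row i and column i.
tr A = 4 + (-11) + 1 = -6; M11 = (-11)·1 - 18·0 = -11 - 0 = -11; M22 = 4·1 - (-8)·0 = 4 - 0 = 4; M33 = 4·(-11) - 10·(-5) = -44 - (-50) = 6; sum of minors = -1.
det A = 4·((-11)·1 - 18·0) - 10·((-5)·1 - 18·0) + (-8)·((-5)·0 - (-11)·0) = 4·(-11) - 10·(-5) + (-8)·0 = 6.
So p(s) = det(sI - A) = s^3 + 6s^2 - s - 6.
Rational-root test: any integer root divides -6. Testing small divisors, s = -1 works: p(-1) = -1 + 6 + 1 + (-6) = 0, so (s + 1) is a factor.
Dividing, p(s) = (s + 1)(s^2 + 5s - 6).
Factor s^2 + 5s - 6: two numbers with sum -5 and product -6 are 1 and -6, so s^2 + 5s - 6 = (s - 1)(s + 6).
Hence p(s) = (s - 1) (s + 1) (s + 6), with roots -6, -1, 1.
At least one eigenvalue has non-negative real part, so the system is not asymptotically stable.

-6, -1, 1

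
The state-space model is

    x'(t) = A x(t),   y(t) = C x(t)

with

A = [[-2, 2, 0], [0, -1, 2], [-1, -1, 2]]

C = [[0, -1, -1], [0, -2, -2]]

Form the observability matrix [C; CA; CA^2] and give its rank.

3

CA = [[1, 2, -4], [2, 4, -8]]
CA^2 = [[2, 4, -4], [4, 8, -8]]
Observability matrix O = [C; CA; CA^2] = [[0, -1, -1], [0, -2, -2], [1, 2, -4], [2, 4, -8], [2, 4, -4], [4, 8, -8]]
Take the 3×3 submatrix of O formed by rows 1, 3, 5: [[0, -1, -1], [1, 2, -4], [2, 4, -4]]. Its determinant is 0·(2·(-4) - (-4)·4) - (-1)·(1·(-4) - (-4)·2) + (-1)·(1·4 - 2·2) = 0·8 - (-1)·4 + (-1)·0 = 4 ≠ 0.
So rank(O) ≥ 3; since O has 3 columns, rank(O) = 3.
rank(O) = 3 = n, so the pair (A, C) is completely observable.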